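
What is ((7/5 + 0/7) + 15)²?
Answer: 6724/25 ≈ 268.96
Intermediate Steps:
((7/5 + 0/7) + 15)² = ((7*(⅕) + 0*(⅐)) + 15)² = ((7/5 + 0) + 15)² = (7/5 + 15)² = (82/5)² = 6724/25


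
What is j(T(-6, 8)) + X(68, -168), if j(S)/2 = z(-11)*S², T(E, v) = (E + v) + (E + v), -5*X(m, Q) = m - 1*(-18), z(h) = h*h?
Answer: 19274/5 ≈ 3854.8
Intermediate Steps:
z(h) = h²
X(m, Q) = -18/5 - m/5 (X(m, Q) = -(m - 1*(-18))/5 = -(m + 18)/5 = -(18 + m)/5 = -18/5 - m/5)
T(E, v) = 2*E + 2*v
j(S) = 242*S² (j(S) = 2*((-11)²*S²) = 2*(121*S²) = 242*S²)
j(T(-6, 8)) + X(68, -168) = 242*(2*(-6) + 2*8)² + (-18/5 - ⅕*68) = 242*(-12 + 16)² + (-18/5 - 68/5) = 242*4² - 86/5 = 242*16 - 86/5 = 3872 - 86/5 = 19274/5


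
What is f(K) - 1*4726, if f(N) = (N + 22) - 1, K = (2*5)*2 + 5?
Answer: -4680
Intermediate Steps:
K = 25 (K = 10*2 + 5 = 20 + 5 = 25)
f(N) = 21 + N (f(N) = (22 + N) - 1 = 21 + N)
f(K) - 1*4726 = (21 + 25) - 1*4726 = 46 - 4726 = -4680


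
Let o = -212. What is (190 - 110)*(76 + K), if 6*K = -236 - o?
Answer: 5760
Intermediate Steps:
K = -4 (K = (-236 - 1*(-212))/6 = (-236 + 212)/6 = (1/6)*(-24) = -4)
(190 - 110)*(76 + K) = (190 - 110)*(76 - 4) = 80*72 = 5760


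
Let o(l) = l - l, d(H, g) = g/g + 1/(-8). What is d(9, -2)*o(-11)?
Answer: 0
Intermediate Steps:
d(H, g) = 7/8 (d(H, g) = 1 + 1*(-⅛) = 1 - ⅛ = 7/8)
o(l) = 0
d(9, -2)*o(-11) = (7/8)*0 = 0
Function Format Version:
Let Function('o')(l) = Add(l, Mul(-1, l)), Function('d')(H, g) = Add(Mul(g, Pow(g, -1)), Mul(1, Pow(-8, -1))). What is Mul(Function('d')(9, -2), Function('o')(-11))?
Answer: 0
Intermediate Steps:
Function('d')(H, g) = Rational(7, 8) (Function('d')(H, g) = Add(1, Mul(1, Rational(-1, 8))) = Add(1, Rational(-1, 8)) = Rational(7, 8))
Function('o')(l) = 0
Mul(Function('d')(9, -2), Function('o')(-11)) = Mul(Rational(7, 8), 0) = 0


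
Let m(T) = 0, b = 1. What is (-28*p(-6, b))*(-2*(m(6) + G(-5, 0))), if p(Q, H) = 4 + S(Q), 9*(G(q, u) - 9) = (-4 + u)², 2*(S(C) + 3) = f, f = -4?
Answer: -5432/9 ≈ -603.56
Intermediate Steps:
S(C) = -5 (S(C) = -3 + (½)*(-4) = -3 - 2 = -5)
G(q, u) = 9 + (-4 + u)²/9
p(Q, H) = -1 (p(Q, H) = 4 - 5 = -1)
(-28*p(-6, b))*(-2*(m(6) + G(-5, 0))) = (-28*(-1))*(-2*(0 + (9 + (-4 + 0)²/9))) = 28*(-2*(0 + (9 + (⅑)*(-4)²))) = 28*(-2*(0 + (9 + (⅑)*16))) = 28*(-2*(0 + (9 + 16/9))) = 28*(-2*(0 + 97/9)) = 28*(-2*97/9) = 28*(-194/9) = -5432/9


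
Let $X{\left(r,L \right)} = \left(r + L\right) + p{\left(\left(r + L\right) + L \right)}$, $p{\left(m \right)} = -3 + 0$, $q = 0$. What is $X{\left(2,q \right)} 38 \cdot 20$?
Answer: $-760$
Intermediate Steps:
$p{\left(m \right)} = -3$
$X{\left(r,L \right)} = -3 + L + r$ ($X{\left(r,L \right)} = \left(r + L\right) - 3 = \left(L + r\right) - 3 = -3 + L + r$)
$X{\left(2,q \right)} 38 \cdot 20 = \left(-3 + 0 + 2\right) 38 \cdot 20 = \left(-1\right) 38 \cdot 20 = \left(-38\right) 20 = -760$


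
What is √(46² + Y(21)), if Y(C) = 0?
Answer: 46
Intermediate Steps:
√(46² + Y(21)) = √(46² + 0) = √(2116 + 0) = √2116 = 46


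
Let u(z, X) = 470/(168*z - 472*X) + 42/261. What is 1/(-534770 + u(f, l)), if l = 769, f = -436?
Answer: -18975396/10147469485853 ≈ -1.8700e-6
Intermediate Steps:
u(z, X) = 14/87 + 470/(-472*X + 168*z) (u(z, X) = 470/(-472*X + 168*z) + 42*(1/261) = 470/(-472*X + 168*z) + 14/87 = 14/87 + 470/(-472*X + 168*z))
1/(-534770 + u(f, l)) = 1/(-534770 + (-20445 - 1176*(-436) + 3304*769)/(348*(-21*(-436) + 59*769))) = 1/(-534770 + (-20445 + 512736 + 2540776)/(348*(9156 + 45371))) = 1/(-534770 + (1/348)*3033067/54527) = 1/(-534770 + (1/348)*(1/54527)*3033067) = 1/(-534770 + 3033067/18975396) = 1/(-10147469485853/18975396) = -18975396/10147469485853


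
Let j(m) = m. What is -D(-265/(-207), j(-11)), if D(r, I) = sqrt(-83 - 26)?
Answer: -I*sqrt(109) ≈ -10.44*I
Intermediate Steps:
D(r, I) = I*sqrt(109) (D(r, I) = sqrt(-109) = I*sqrt(109))
-D(-265/(-207), j(-11)) = -I*sqrt(109)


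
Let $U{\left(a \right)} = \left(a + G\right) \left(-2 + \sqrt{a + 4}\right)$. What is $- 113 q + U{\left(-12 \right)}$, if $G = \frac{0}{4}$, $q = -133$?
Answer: $15053 - 24 i \sqrt{2} \approx 15053.0 - 33.941 i$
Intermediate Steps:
$G = 0$ ($G = 0 \cdot \frac{1}{4} = 0$)
$U{\left(a \right)} = a \left(-2 + \sqrt{4 + a}\right)$ ($U{\left(a \right)} = \left(a + 0\right) \left(-2 + \sqrt{a + 4}\right) = a \left(-2 + \sqrt{4 + a}\right)$)
$- 113 q + U{\left(-12 \right)} = \left(-113\right) \left(-133\right) - 12 \left(-2 + \sqrt{4 - 12}\right) = 15029 - 12 \left(-2 + \sqrt{-8}\right) = 15029 - 12 \left(-2 + 2 i \sqrt{2}\right) = 15029 + \left(24 - 24 i \sqrt{2}\right) = 15053 - 24 i \sqrt{2}$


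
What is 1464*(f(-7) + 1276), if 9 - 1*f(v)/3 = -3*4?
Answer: 1960296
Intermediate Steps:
f(v) = 63 (f(v) = 27 - (-9)*4 = 27 - 3*(-12) = 27 + 36 = 63)
1464*(f(-7) + 1276) = 1464*(63 + 1276) = 1464*1339 = 1960296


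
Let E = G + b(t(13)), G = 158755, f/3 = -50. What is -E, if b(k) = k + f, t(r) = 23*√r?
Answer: -158605 - 23*√13 ≈ -1.5869e+5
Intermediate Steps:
f = -150 (f = 3*(-50) = -150)
b(k) = -150 + k (b(k) = k - 150 = -150 + k)
E = 158605 + 23*√13 (E = 158755 + (-150 + 23*√13) = 158605 + 23*√13 ≈ 1.5869e+5)
-E = -(158605 + 23*√13) = -158605 - 23*√13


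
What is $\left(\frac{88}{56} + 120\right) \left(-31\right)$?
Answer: $- \frac{26381}{7} \approx -3768.7$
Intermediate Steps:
$\left(\frac{88}{56} + 120\right) \left(-31\right) = \left(88 \cdot \frac{1}{56} + 120\right) \left(-31\right) = \left(\frac{11}{7} + 120\right) \left(-31\right) = \frac{851}{7} \left(-31\right) = - \frac{26381}{7}$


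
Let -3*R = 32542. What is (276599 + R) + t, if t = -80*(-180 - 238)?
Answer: 897575/3 ≈ 2.9919e+5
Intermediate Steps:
t = 33440 (t = -80*(-418) = 33440)
R = -32542/3 (R = -⅓*32542 = -32542/3 ≈ -10847.)
(276599 + R) + t = (276599 - 32542/3) + 33440 = 797255/3 + 33440 = 897575/3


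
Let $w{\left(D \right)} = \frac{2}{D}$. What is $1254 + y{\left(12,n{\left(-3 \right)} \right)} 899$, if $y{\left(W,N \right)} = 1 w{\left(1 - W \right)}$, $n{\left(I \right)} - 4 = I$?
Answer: $\frac{11996}{11} \approx 1090.5$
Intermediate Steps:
$n{\left(I \right)} = 4 + I$
$y{\left(W,N \right)} = \frac{2}{1 - W}$ ($y{\left(W,N \right)} = 1 \frac{2}{1 - W} = \frac{2}{1 - W}$)
$1254 + y{\left(12,n{\left(-3 \right)} \right)} 899 = 1254 + - \frac{2}{-1 + 12} \cdot 899 = 1254 + - \frac{2}{11} \cdot 899 = 1254 + \left(-2\right) \frac{1}{11} \cdot 899 = 1254 - \frac{1798}{11} = \frac{11996}{11}$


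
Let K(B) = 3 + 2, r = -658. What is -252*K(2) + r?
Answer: -1918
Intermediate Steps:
K(B) = 5
-252*K(2) + r = -252*5 - 658 = -1260 - 658 = -1918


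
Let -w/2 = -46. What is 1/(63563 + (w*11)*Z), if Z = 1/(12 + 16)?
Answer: 7/445194 ≈ 1.5723e-5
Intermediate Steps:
w = 92 (w = -2*(-46) = 92)
Z = 1/28 ≈ 0.035714
1/(63563 + (w*11)*Z) = 1/(63563 + (92*11)*(1/28)) = 1/(63563 + 1012*(1/28)) = 1/(63563 + 253/7) = 1/(445194/7) = 7/445194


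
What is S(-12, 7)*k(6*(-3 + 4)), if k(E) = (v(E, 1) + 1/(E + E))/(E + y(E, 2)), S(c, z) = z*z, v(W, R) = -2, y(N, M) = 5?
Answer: -1127/132 ≈ -8.5379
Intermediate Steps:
S(c, z) = z²
k(E) = (-2 + 1/(2*E))/(5 + E) (k(E) = (-2 + 1/(E + E))/(E + 5) = (-2 + 1/(2*E))/(5 + E))
S(-12, 7)*k(6*(-3 + 4)) = 7²*((1 - 24*(-3 + 4))/(2*((6*(-3 + 4)))*(5 + 6*(-3 + 4)))) = 49*((1 - 24)/(2*((6*1))*(5 + 6*1))) = 49*((½)*(1 - 4*6)/(6*(5 + 6))) = 49*((½)*(⅙)*(1 - 24)/11) = 49*((½)*(⅙)*(1/11)*(-23)) = 49*(-23/132) = -1127/132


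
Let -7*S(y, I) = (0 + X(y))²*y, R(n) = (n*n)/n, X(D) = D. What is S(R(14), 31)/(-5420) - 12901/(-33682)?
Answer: 20781691/45639110 ≈ 0.45535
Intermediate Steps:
R(n) = n (R(n) = n²/n = n)
S(y, I) = -y³/7 (S(y, I) = -(0 + y)²*y/7 = -y²*y/7 = -y³/7)
S(R(14), 31)/(-5420) - 12901/(-33682) = -⅐*14³/(-5420) - 12901/(-33682) = -⅐*2744*(-1/5420) - 12901*(-1)/33682 = -392*(-1/5420) - 1*(-12901/33682) = 98/1355 + 12901/33682 = 20781691/45639110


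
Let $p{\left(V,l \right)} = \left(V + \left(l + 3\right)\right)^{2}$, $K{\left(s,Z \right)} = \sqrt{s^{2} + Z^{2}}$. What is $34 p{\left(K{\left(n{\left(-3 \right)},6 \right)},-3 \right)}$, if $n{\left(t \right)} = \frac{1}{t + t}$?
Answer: $\frac{22049}{18} \approx 1224.9$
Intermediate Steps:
$n{\left(t \right)} = \frac{1}{2 t}$
$K{\left(s,Z \right)} = \sqrt{Z^{2} + s^{2}}$
$p{\left(V,l \right)} = \left(3 + V + l\right)^{2}$ ($p{\left(V,l \right)} = \left(V + \left(3 + l\right)\right)^{2} = \left(3 + V + l\right)^{2}$)
$34 p{\left(K{\left(n{\left(-3 \right)},6 \right)},-3 \right)} = 34 \left(3 + \sqrt{6^{2} + \left(\frac{1}{2 \left(-3\right)}\right)^{2}} - 3\right)^{2} = 34 \left(3 + \sqrt{36 + \left(\frac{1}{2} \left(- \frac{1}{3}\right)\right)^{2}} - 3\right)^{2} = 34 \left(3 + \sqrt{36 + \left(- \frac{1}{6}\right)^{2}} - 3\right)^{2} = 34 \left(3 + \sqrt{36 + \frac{1}{36}} - 3\right)^{2} = 34 \left(3 + \sqrt{\frac{1297}{36}} - 3\right)^{2} = 34 \left(3 + \frac{\sqrt{1297}}{6} - 3\right)^{2} = 34 \left(\frac{\sqrt{1297}}{6}\right)^{2} = 34 \cdot \frac{1297}{36} = \frac{22049}{18}$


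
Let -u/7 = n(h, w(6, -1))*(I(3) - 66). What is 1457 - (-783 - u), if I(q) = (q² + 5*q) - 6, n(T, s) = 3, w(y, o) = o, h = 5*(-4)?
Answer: 3248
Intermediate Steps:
h = -20
I(q) = -6 + q² + 5*q
u = 1008 (u = -21*((-6 + 3² + 5*3) - 66) = -21*((-6 + 9 + 15) - 66) = -21*(18 - 66) = -21*(-48) = -7*(-144) = 1008)
1457 - (-783 - u) = 1457 - (-783 - 1*1008) = 1457 - (-783 - 1008) = 1457 - 1*(-1791) = 1457 + 1791 = 3248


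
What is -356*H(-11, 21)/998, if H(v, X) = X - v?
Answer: -5696/499 ≈ -11.415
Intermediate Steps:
-356*H(-11, 21)/998 = -356/(998/(21 - 1*(-11))) = -356/(998/(21 + 11)) = -356/(998/32) = -356/(998*(1/32)) = -356/499/16 = -356*16/499 = -5696/499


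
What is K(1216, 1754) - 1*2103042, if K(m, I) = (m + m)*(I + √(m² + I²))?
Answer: 2162686 + 4864*√1138793 ≈ 7.3533e+6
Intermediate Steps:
K(m, I) = 2*m*(I + √(I² + m²)) (K(m, I) = (2*m)*(I + √(I² + m²)) = 2*m*(I + √(I² + m²)))
K(1216, 1754) - 1*2103042 = 2*1216*(1754 + √(1754² + 1216²)) - 1*2103042 = 2*1216*(1754 + √(3076516 + 1478656)) - 2103042 = 2*1216*(1754 + √4555172) - 2103042 = 2*1216*(1754 + 2*√1138793) - 2103042 = (4265728 + 4864*√1138793) - 2103042 = 2162686 + 4864*√1138793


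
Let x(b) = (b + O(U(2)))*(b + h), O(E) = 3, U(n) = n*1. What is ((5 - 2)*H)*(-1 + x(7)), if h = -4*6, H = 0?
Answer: 0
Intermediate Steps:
U(n) = n
h = -24
x(b) = (-24 + b)*(3 + b) (x(b) = (b + 3)*(b - 24) = (3 + b)*(-24 + b) = (-24 + b)*(3 + b))
((5 - 2)*H)*(-1 + x(7)) = ((5 - 2)*0)*(-1 + (-72 + 7**2 - 21*7)) = (3*0)*(-1 + (-72 + 49 - 147)) = 0*(-1 - 170) = 0*(-171) = 0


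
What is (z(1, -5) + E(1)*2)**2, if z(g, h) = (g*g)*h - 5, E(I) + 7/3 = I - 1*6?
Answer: 5476/9 ≈ 608.44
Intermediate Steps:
E(I) = -25/3 + I (E(I) = -7/3 + (I - 1*6) = -7/3 + (I - 6) = -7/3 + (-6 + I) = -25/3 + I)
z(g, h) = -5 + h*g**2 (z(g, h) = g**2*h - 5 = h*g**2 - 5 = -5 + h*g**2)
(z(1, -5) + E(1)*2)**2 = ((-5 - 5*1**2) + (-25/3 + 1)*2)**2 = ((-5 - 5*1) - 22/3*2)**2 = ((-5 - 5) - 44/3)**2 = (-10 - 44/3)**2 = (-74/3)**2 = 5476/9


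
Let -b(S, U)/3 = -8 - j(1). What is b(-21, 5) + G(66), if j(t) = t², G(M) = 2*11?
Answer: 49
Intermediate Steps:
G(M) = 22
b(S, U) = 27 (b(S, U) = -3*(-8 - 1*1²) = -3*(-8 - 1*1) = -3*(-8 - 1) = -3*(-9) = 27)
b(-21, 5) + G(66) = 27 + 22 = 49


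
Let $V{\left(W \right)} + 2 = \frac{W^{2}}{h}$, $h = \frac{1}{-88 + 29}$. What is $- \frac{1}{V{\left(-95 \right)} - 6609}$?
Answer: $\frac{1}{539086} \approx 1.855 \cdot 10^{-6}$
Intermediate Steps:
$h = - \frac{1}{59}$ ($h = \frac{1}{-59} = - \frac{1}{59} \approx -0.016949$)
$V{\left(W \right)} = -2 - 59 W^{2}$ ($V{\left(W \right)} = -2 + \frac{W^{2}}{- \frac{1}{59}} = -2 + W^{2} \left(-59\right) = -2 - 59 W^{2}$)
$- \frac{1}{V{\left(-95 \right)} - 6609} = - \frac{1}{\left(-2 - 59 \left(-95\right)^{2}\right) - 6609} = - \frac{1}{\left(-2 - 532475\right) - 6609} = - \frac{1}{-532477 - 6609} = - \frac{1}{-539086} = \left(-1\right) \left(- \frac{1}{539086}\right) = \frac{1}{539086}$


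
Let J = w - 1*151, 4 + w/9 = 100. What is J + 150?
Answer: 863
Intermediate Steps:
w = 864 (w = -36 + 9*100 = -36 + 900 = 864)
J = 713 (J = 864 - 1*151 = 864 - 151 = 713)
J + 150 = 713 + 150 = 863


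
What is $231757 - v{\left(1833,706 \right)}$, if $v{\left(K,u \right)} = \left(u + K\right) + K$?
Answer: $227385$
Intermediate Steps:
$v{\left(K,u \right)} = u + 2 K$ ($v{\left(K,u \right)} = \left(K + u\right) + K = u + 2 K$)
$231757 - v{\left(1833,706 \right)} = 231757 - \left(706 + 2 \cdot 1833\right) = 231757 - \left(706 + 3666\right) = 231757 - 4372 = 227385$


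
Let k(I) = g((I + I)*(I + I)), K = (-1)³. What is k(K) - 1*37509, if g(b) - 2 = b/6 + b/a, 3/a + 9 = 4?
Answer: -37513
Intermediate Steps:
a = -⅗ (a = 3/(-9 + 4) = 3/(-5) = 3*(-⅕) = -⅗ ≈ -0.60000)
g(b) = 2 - 3*b/2 (g(b) = 2 + (b/6 + b/(-⅗)) = 2 + (b*(⅙) + b*(-5/3)) = 2 + (b/6 - 5*b/3) = 2 - 3*b/2)
K = -1
k(I) = 2 - 6*I² (k(I) = 2 - 3*(I + I)*(I + I)/2 = 2 - 3*2*I*2*I/2 = 2 - 6*I²)
k(K) - 1*37509 = (2 - 6*(-1)²) - 1*37509 = (2 - 6*1) - 37509 = (2 - 6) - 37509 = -4 - 37509 = -37513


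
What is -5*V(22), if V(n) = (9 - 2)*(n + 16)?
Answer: -1330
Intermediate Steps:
V(n) = 112 + 7*n (V(n) = 7*(16 + n) = 112 + 7*n)
-5*V(22) = -5*(112 + 7*22) = -5*(112 + 154) = -5*266 = -1330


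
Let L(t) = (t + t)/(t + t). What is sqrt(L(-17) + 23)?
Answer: 2*sqrt(6) ≈ 4.8990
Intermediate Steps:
L(t) = 1 (L(t) = (2*t)/((2*t)) = (2*t)*(1/(2*t)) = 1)
sqrt(L(-17) + 23) = sqrt(1 + 23) = sqrt(24) = 2*sqrt(6)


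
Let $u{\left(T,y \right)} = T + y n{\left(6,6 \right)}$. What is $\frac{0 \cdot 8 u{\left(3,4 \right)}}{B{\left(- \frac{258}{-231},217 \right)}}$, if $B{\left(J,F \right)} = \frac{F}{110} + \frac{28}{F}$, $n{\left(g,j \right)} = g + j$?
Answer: $0$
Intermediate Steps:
$u{\left(T,y \right)} = T + 12 y$ ($u{\left(T,y \right)} = T + y \left(6 + 6\right) = T + y 12 = T + 12 y$)
$B{\left(J,F \right)} = \frac{28}{F} + \frac{F}{110}$ ($B{\left(J,F \right)} = F \frac{1}{110} + \frac{28}{F} = \frac{F}{110} + \frac{28}{F} = \frac{28}{F} + \frac{F}{110}$)
$\frac{0 \cdot 8 u{\left(3,4 \right)}}{B{\left(- \frac{258}{-231},217 \right)}} = \frac{0 \cdot 8 \left(3 + 12 \cdot 4\right)}{\frac{28}{217} + \frac{1}{110} \cdot 217} = \frac{0 \left(3 + 48\right)}{28 \cdot \frac{1}{217} + \frac{217}{110}} = \frac{0 \cdot 51}{\frac{4}{31} + \frac{217}{110}} = \frac{0}{\frac{7167}{3410}} = 0 \cdot \frac{3410}{7167} = 0$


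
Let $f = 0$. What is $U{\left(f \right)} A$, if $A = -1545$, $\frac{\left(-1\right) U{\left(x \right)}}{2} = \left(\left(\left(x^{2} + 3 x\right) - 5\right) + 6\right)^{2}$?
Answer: $3090$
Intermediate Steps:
$U{\left(x \right)} = - 2 \left(1 + x^{2} + 3 x\right)^{2}$ ($U{\left(x \right)} = - 2 \left(\left(\left(x^{2} + 3 x\right) - 5\right) + 6\right)^{2} = - 2 \left(\left(-5 + x^{2} + 3 x\right) + 6\right)^{2} = - 2 \left(1 + x^{2} + 3 x\right)^{2}$)
$U{\left(f \right)} A = - 2 \left(1 + 0^{2} + 3 \cdot 0\right)^{2} \left(-1545\right) = - 2 \left(1 + 0 + 0\right)^{2} \left(-1545\right) = - 2 \cdot 1^{2} \left(-1545\right) = \left(-2\right) 1 \left(-1545\right) = \left(-2\right) \left(-1545\right) = 3090$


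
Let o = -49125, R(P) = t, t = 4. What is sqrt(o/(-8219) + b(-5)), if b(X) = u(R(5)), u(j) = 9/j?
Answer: sqrt(2223001149)/16438 ≈ 2.8683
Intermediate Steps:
R(P) = 4
b(X) = 9/4
sqrt(o/(-8219) + b(-5)) = sqrt(-49125/(-8219) + 9/4) = sqrt(-49125*(-1/8219) + 9/4) = sqrt(49125/8219 + 9/4) = sqrt(270471/32876) = sqrt(2223001149)/16438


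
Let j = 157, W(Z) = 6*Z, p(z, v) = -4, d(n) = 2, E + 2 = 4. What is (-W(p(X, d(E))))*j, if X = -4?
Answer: 3768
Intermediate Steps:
E = 2 (E = -2 + 4 = 2)
(-W(p(X, d(E))))*j = -6*(-4)*157 = -1*(-24)*157 = 24*157 = 3768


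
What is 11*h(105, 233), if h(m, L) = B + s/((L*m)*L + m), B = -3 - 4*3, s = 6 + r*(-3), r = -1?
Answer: -313524717/1900150 ≈ -165.00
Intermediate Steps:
s = 9 (s = 6 - 1*(-3) = 6 + 3 = 9)
B = -15 (B = -3 - 12 = -15)
h(m, L) = -15 + 9/(m + m*L²) (h(m, L) = -15 + 9/((L*m)*L + m) = -15 + 9/(m*L² + m) = -15 + 9/(m + m*L²))
11*h(105, 233) = 11*(3*(3 - 5*105 - 5*105*233²)/(105*(1 + 233²))) = 11*(3*(1/105)*(3 - 525 - 5*105*54289)/(1 + 54289)) = 11*(3*(1/105)*(3 - 525 - 28501725)/54290) = 11*(3*(1/105)*(1/54290)*(-28502247)) = 11*(-28502247/1900150) = -313524717/1900150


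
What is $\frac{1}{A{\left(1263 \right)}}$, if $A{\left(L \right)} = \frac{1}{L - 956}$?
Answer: $307$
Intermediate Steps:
$A{\left(L \right)} = \frac{1}{-956 + L}$
$\frac{1}{A{\left(1263 \right)}} = \frac{1}{\frac{1}{-956 + 1263}} = \frac{1}{\frac{1}{307}} = 307$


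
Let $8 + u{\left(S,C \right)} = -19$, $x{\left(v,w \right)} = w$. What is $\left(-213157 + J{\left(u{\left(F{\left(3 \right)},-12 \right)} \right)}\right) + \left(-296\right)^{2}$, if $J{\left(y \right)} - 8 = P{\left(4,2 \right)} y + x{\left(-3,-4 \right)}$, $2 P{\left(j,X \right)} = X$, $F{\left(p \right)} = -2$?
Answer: $-125564$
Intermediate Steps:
$P{\left(j,X \right)} = \frac{X}{2}$
$u{\left(S,C \right)} = -27$ ($u{\left(S,C \right)} = -8 - 19 = -27$)
$J{\left(y \right)} = 4 + y$ ($J{\left(y \right)} = 8 + \left(\frac{1}{2} \cdot 2 y - 4\right) = 8 + \left(1 y - 4\right) = 8 + \left(y - 4\right) = 8 + \left(-4 + y\right) = 4 + y$)
$\left(-213157 + J{\left(u{\left(F{\left(3 \right)},-12 \right)} \right)}\right) + \left(-296\right)^{2} = \left(-213157 + \left(4 - 27\right)\right) + \left(-296\right)^{2} = \left(-213157 - 23\right) + 87616 = -213180 + 87616 = -125564$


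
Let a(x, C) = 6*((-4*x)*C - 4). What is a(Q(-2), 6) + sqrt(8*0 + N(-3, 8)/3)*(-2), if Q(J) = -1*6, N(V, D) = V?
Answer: 840 - 2*I ≈ 840.0 - 2.0*I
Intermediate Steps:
Q(J) = -6
a(x, C) = -24 - 24*C*x (a(x, C) = 6*(-4*C*x - 4) = 6*(-4 - 4*C*x) = -24 - 24*C*x)
a(Q(-2), 6) + sqrt(8*0 + N(-3, 8)/3)*(-2) = (-24 - 24*6*(-6)) + sqrt(8*0 - 3/3)*(-2) = (-24 + 864) + sqrt(0 - 3*1/3)*(-2) = 840 + sqrt(0 - 1)*(-2) = 840 + sqrt(-1)*(-2) = 840 + I*(-2) = 840 - 2*I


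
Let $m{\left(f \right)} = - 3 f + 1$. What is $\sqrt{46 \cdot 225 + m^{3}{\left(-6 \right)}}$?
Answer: $\sqrt{17209} \approx 131.18$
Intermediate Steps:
$m{\left(f \right)} = 1 - 3 f$
$\sqrt{46 \cdot 225 + m^{3}{\left(-6 \right)}} = \sqrt{46 \cdot 225 + \left(1 - -18\right)^{3}} = \sqrt{10350 + \left(1 + 18\right)^{3}} = \sqrt{10350 + 19^{3}} = \sqrt{10350 + 6859} = \sqrt{17209}$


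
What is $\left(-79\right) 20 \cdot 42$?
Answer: $-66360$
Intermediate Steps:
$\left(-79\right) 20 \cdot 42 = \left(-1580\right) 42 = -66360$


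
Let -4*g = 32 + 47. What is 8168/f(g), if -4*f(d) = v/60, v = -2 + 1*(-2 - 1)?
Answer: 392064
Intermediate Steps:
v = -5 (v = -2 + 1*(-3) = -2 - 3 = -5)
g = -79/4 (g = -(32 + 47)/4 = -¼*79 = -79/4 ≈ -19.750)
f(d) = 1/48 (f(d) = -(-5)/(4*60) = -¼*(-1/12) = 1/48)
8168/f(g) = 8168/(1/48) = 8168*48 = 392064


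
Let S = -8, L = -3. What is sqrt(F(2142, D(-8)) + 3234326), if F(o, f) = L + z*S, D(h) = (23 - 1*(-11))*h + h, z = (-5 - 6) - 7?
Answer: sqrt(3234467) ≈ 1798.5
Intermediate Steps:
z = -18 (z = -11 - 7 = -18)
D(h) = 35*h (D(h) = (23 + 11)*h + h = 34*h + h = 35*h)
F(o, f) = 141 (F(o, f) = -3 - 18*(-8) = -3 + 144 = 141)
sqrt(F(2142, D(-8)) + 3234326) = sqrt(141 + 3234326) = sqrt(3234467)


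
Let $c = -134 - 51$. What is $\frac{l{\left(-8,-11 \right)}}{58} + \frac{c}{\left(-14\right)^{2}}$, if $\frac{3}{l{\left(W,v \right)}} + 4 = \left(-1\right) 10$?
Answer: $- \frac{2693}{2842} \approx -0.94757$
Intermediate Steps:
$l{\left(W,v \right)} = - \frac{3}{14}$ ($l{\left(W,v \right)} = \frac{3}{-4 - 10} = \frac{3}{-14} = 3 \left(- \frac{1}{14}\right) = - \frac{3}{14}$)
$c = -185$
$\frac{l{\left(-8,-11 \right)}}{58} + \frac{c}{\left(-14\right)^{2}} = - \frac{3}{14 \cdot 58} - \frac{185}{\left(-14\right)^{2}} = \left(- \frac{3}{14}\right) \frac{1}{58} - \frac{185}{196} = - \frac{3}{812} - \frac{185}{196} = - \frac{2693}{2842}$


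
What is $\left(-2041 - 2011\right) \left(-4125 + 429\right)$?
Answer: $14976192$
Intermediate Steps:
$\left(-2041 - 2011\right) \left(-4125 + 429\right) = \left(-4052\right) \left(-3696\right) = 14976192$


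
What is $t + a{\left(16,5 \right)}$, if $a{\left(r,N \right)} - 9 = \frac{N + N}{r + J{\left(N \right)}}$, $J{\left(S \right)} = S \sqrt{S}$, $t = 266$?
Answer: $\frac{36185}{131} - \frac{50 \sqrt{5}}{131} \approx 275.37$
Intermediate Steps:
$J{\left(S \right)} = S^{\frac{3}{2}}$
$a{\left(r,N \right)} = 9 + \frac{2 N}{r + N^{\frac{3}{2}}}$ ($a{\left(r,N \right)} = 9 + \frac{N + N}{r + N^{\frac{3}{2}}} = 9 + \frac{2 N}{r + N^{\frac{3}{2}}}$)
$t + a{\left(16,5 \right)} = 266 + \frac{2 \cdot 5 + 9 \cdot 16 + 9 \cdot 5^{\frac{3}{2}}}{16 + 5^{\frac{3}{2}}} = 266 + \frac{10 + 144 + 9 \cdot 5 \sqrt{5}}{16 + 5 \sqrt{5}} = 266 + \frac{10 + 144 + 45 \sqrt{5}}{16 + 5 \sqrt{5}} = 266 + \frac{154 + 45 \sqrt{5}}{16 + 5 \sqrt{5}}$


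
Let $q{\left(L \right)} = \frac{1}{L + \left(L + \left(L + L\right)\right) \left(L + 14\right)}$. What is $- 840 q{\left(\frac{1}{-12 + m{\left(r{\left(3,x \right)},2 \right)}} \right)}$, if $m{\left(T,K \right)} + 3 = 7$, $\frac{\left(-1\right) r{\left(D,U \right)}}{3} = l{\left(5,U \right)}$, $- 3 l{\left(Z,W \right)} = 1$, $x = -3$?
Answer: $\frac{53760}{341} \approx 157.65$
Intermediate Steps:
$l{\left(Z,W \right)} = - \frac{1}{3}$ ($l{\left(Z,W \right)} = \left(- \frac{1}{3}\right) 1 = - \frac{1}{3}$)
$r{\left(D,U \right)} = 1$ ($r{\left(D,U \right)} = \left(-3\right) \left(- \frac{1}{3}\right) = 1$)
$m{\left(T,K \right)} = 4$ ($m{\left(T,K \right)} = -3 + 7 = 4$)
$q{\left(L \right)} = \frac{1}{L + 3 L \left(14 + L\right)}$ ($q{\left(L \right)} = \frac{1}{L + \left(L + 2 L\right) \left(14 + L\right)} = \frac{1}{L + 3 L \left(14 + L\right)}$)
$- 840 q{\left(\frac{1}{-12 + m{\left(r{\left(3,x \right)},2 \right)}} \right)} = - 840 \frac{1}{\frac{1}{-12 + 4} \left(43 + \frac{3}{-12 + 4}\right)} = - 840 \frac{1}{\frac{1}{-8} \left(43 + \frac{3}{-8}\right)} = - 840 \frac{1}{\left(- \frac{1}{8}\right) \left(43 + 3 \left(- \frac{1}{8}\right)\right)} = - 840 \left(- \frac{8}{43 - \frac{3}{8}}\right) = - 840 \left(- \frac{8}{\frac{341}{8}}\right) = - 840 \left(\left(-8\right) \frac{8}{341}\right) = \left(-840\right) \left(- \frac{64}{341}\right) = \frac{53760}{341}$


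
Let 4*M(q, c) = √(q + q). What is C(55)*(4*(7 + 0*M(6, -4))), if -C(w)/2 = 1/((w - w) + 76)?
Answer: -14/19 ≈ -0.73684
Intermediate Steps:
M(q, c) = √2*√q/4 (M(q, c) = √(q + q)/4 = √(2*q)/4 = (√2*√q)/4 = √2*√q/4)
C(w) = -1/38 (C(w) = -2/((w - w) + 76) = -2/(0 + 76) = -2/76 = -2*1/76 = -1/38)
C(55)*(4*(7 + 0*M(6, -4))) = -2*(7 + 0*(√2*√6/4))/19 = -2*(7 + 0*(√3/2))/19 = -2*(7 + 0)/19 = -2*7/19 = -1/38*28 = -14/19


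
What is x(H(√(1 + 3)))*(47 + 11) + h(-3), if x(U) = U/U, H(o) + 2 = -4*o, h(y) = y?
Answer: 55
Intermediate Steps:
H(o) = -2 - 4*o
x(U) = 1
x(H(√(1 + 3)))*(47 + 11) + h(-3) = 1*(47 + 11) - 3 = 1*58 - 3 = 58 - 3 = 55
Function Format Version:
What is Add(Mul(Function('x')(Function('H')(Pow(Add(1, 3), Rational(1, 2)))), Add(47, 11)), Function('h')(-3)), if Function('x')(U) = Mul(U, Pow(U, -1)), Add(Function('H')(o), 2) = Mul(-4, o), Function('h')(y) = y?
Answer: 55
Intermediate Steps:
Function('H')(o) = Add(-2, Mul(-4, o))
Function('x')(U) = 1
Add(Mul(Function('x')(Function('H')(Pow(Add(1, 3), Rational(1, 2)))), Add(47, 11)), Function('h')(-3)) = Add(Mul(1, Add(47, 11)), -3) = Add(Mul(1, 58), -3) = Add(58, -3) = 55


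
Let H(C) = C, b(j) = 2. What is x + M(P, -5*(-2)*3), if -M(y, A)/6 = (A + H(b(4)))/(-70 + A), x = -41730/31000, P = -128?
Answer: 10707/3100 ≈ 3.4539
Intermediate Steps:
x = -4173/3100 (x = -41730*1/31000 = -4173/3100 ≈ -1.3461)
M(y, A) = -6*(2 + A)/(-70 + A) (M(y, A) = -6*(A + 2)/(-70 + A) = -6*(2 + A)/(-70 + A))
x + M(P, -5*(-2)*3) = -4173/3100 + 6*(-2 - (-5*(-2))*3)/(-70 - 5*(-2)*3) = -4173/3100 + 6*(-2 - 10*3)/(-70 + 10*3) = -4173/3100 + 6*(-2 - 1*30)/(-70 + 30) = -4173/3100 + 6*(-2 - 30)/(-40) = -4173/3100 + 6*(-1/40)*(-32) = -4173/3100 + 24/5 = 10707/3100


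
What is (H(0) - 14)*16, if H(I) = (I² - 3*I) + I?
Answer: -224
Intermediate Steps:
H(I) = I² - 2*I
(H(0) - 14)*16 = (0*(-2 + 0) - 14)*16 = (0*(-2) - 14)*16 = (0 - 14)*16 = -14*16 = -224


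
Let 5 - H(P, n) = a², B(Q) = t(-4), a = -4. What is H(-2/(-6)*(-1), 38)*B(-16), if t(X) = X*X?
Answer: -176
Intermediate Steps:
t(X) = X²
B(Q) = 16 (B(Q) = (-4)² = 16)
H(P, n) = -11 (H(P, n) = 5 - 1*(-4)² = 5 - 1*16 = 5 - 16 = -11)
H(-2/(-6)*(-1), 38)*B(-16) = -11*16 = -176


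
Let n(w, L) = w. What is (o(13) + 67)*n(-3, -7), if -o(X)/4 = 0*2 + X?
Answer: -45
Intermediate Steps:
o(X) = -4*X (o(X) = -4*(0*2 + X) = -4*(0 + X) = -4*X)
(o(13) + 67)*n(-3, -7) = (-4*13 + 67)*(-3) = (-52 + 67)*(-3) = 15*(-3) = -45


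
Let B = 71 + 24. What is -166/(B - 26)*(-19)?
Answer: 3154/69 ≈ 45.710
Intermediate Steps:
B = 95
-166/(B - 26)*(-19) = -166/(95 - 26)*(-19) = -166/69*(-19) = 3154/69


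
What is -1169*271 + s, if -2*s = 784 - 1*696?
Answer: -316843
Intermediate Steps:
s = -44 (s = -(784 - 1*696)/2 = -(784 - 696)/2 = -½*88 = -44)
-1169*271 + s = -1169*271 - 44 = -316799 - 44 = -316843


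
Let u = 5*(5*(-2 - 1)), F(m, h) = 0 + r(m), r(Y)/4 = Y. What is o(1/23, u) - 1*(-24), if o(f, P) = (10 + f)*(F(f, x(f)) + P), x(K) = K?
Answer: -384855/529 ≈ -727.51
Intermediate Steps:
r(Y) = 4*Y
F(m, h) = 4*m (F(m, h) = 0 + 4*m = 4*m)
u = -75 (u = 5*(5*(-3)) = 5*(-15) = -75)
o(f, P) = (10 + f)*(P + 4*f) (o(f, P) = (10 + f)*(4*f + P) = (10 + f)*(P + 4*f))
o(1/23, u) - 1*(-24) = (4*(1/23)² + 10*(-75) + 40/23 - 75/23) - 1*(-24) = (4*(1/23)² - 750 + 40*(1/23) - 75*1/23) + 24 = (4*(1/529) - 750 + 40/23 - 75/23) + 24 = (4/529 - 750 + 40/23 - 75/23) + 24 = -397551/529 + 24 = -384855/529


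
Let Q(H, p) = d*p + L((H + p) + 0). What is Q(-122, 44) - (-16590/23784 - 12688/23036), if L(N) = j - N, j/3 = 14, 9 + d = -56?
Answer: -4809390369/1756052 ≈ -2738.8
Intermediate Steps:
d = -65 (d = -9 - 56 = -65)
j = 42 (j = 3*14 = 42)
L(N) = 42 - N
Q(H, p) = 42 - H - 66*p (Q(H, p) = -65*p + (42 - ((H + p) + 0)) = -65*p + (42 - (H + p)) = -65*p + (42 + (-H - p)) = -65*p + (42 - H - p) = 42 - H - 66*p)
Q(-122, 44) - (-16590/23784 - 12688/23036) = (42 - 1*(-122) - 66*44) - (-16590/23784 - 12688/23036) = (42 + 122 - 2904) - (-16590*1/23784 - 12688*1/23036) = -2740 - (-2765/3964 - 244/443) = -2740 - 1*(-2192111/1756052) = -2740 + 2192111/1756052 = -4809390369/1756052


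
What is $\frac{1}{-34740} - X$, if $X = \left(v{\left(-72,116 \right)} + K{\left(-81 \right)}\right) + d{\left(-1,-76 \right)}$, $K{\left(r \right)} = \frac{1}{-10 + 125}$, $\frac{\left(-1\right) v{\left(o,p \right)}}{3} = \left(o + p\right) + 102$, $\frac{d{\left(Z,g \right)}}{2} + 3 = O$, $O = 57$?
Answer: $\frac{263669629}{799020} \approx 329.99$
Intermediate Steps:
$d{\left(Z,g \right)} = 108$ ($d{\left(Z,g \right)} = -6 + 2 \cdot 57 = -6 + 114 = 108$)
$v{\left(o,p \right)} = -306 - 3 o - 3 p$ ($v{\left(o,p \right)} = - 3 \left(\left(o + p\right) + 102\right) = - 3 \left(102 + o + p\right) = -306 - 3 o - 3 p$)
$K{\left(r \right)} = \frac{1}{115}$
$X = - \frac{37949}{115}$ ($X = \left(\left(-306 - -216 - 348\right) + \frac{1}{115}\right) + 108 = \left(\left(-306 + 216 - 348\right) + \frac{1}{115}\right) + 108 = \left(-438 + \frac{1}{115}\right) + 108 = - \frac{50369}{115} + 108 = - \frac{37949}{115} \approx -329.99$)
$\frac{1}{-34740} - X = \frac{1}{-34740} - - \frac{37949}{115} = - \frac{1}{34740} + \frac{37949}{115} = \frac{263669629}{799020}$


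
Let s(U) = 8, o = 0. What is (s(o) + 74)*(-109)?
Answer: -8938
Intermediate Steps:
(s(o) + 74)*(-109) = (8 + 74)*(-109) = 82*(-109) = -8938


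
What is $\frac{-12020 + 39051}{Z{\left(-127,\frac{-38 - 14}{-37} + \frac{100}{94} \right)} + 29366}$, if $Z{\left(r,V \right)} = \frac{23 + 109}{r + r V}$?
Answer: $\frac{6903636307}{7499911786} \approx 0.9205$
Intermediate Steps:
$Z{\left(r,V \right)} = \frac{132}{r + V r}$
$\frac{-12020 + 39051}{Z{\left(-127,\frac{-38 - 14}{-37} + \frac{100}{94} \right)} + 29366} = \frac{-12020 + 39051}{\frac{132}{\left(-127\right) \left(1 + \left(\frac{-38 - 14}{-37} + \frac{100}{94}\right)\right)} + 29366} = \frac{27031}{132 \left(- \frac{1}{127}\right) \frac{1}{1 + \left(\left(-52\right) \left(- \frac{1}{37}\right) + 100 \cdot \frac{1}{94}\right)} + 29366} = \frac{27031}{132 \left(- \frac{1}{127}\right) \frac{1}{1 + \left(\frac{52}{37} + \frac{50}{47}\right)} + 29366} = \frac{27031}{132 \left(- \frac{1}{127}\right) \frac{1}{1 + \frac{4294}{1739}} + 29366} = \frac{27031}{132 \left(- \frac{1}{127}\right) \frac{1}{\frac{6033}{1739}} + 29366} = \frac{27031}{132 \left(- \frac{1}{127}\right) \frac{1739}{6033} + 29366} = \frac{27031}{- \frac{76516}{255397} + 29366} = \frac{27031}{\frac{7499911786}{255397}} = 27031 \cdot \frac{255397}{7499911786} = \frac{6903636307}{7499911786}$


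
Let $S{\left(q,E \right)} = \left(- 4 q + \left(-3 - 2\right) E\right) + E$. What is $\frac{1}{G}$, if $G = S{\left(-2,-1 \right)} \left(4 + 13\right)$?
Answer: $\frac{1}{204} \approx 0.004902$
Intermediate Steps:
$S{\left(q,E \right)} = - 4 E - 4 q$ ($S{\left(q,E \right)} = \left(- 4 q - 5 E\right) + E = \left(- 5 E - 4 q\right) + E = - 4 E - 4 q$)
$G = 204$ ($G = \left(\left(-4\right) \left(-1\right) - -8\right) \left(4 + 13\right) = \left(4 + 8\right) 17 = 12 \cdot 17 = 204$)
$\frac{1}{G} = \frac{1}{204}$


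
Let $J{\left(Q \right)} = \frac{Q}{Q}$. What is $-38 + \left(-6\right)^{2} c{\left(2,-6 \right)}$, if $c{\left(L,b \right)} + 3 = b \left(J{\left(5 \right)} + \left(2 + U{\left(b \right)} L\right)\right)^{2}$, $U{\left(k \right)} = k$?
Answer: $-17642$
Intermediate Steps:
$J{\left(Q \right)} = 1$
$c{\left(L,b \right)} = -3 + b \left(3 + L b\right)^{2}$ ($c{\left(L,b \right)} = -3 + b \left(1 + \left(2 + b L\right)\right)^{2} = -3 + b \left(1 + \left(2 + L b\right)\right)^{2} = -3 + b \left(3 + L b\right)^{2}$)
$-38 + \left(-6\right)^{2} c{\left(2,-6 \right)} = -38 + \left(-6\right)^{2} \left(-3 - 6 \left(3 + 2 \left(-6\right)\right)^{2}\right) = -38 + 36 \left(-3 - 6 \left(3 - 12\right)^{2}\right) = -38 + 36 \left(-3 - 6 \left(-9\right)^{2}\right) = -38 + 36 \left(-3 - 486\right) = -38 + 36 \left(-489\right) = -38 - 17604 = -17642$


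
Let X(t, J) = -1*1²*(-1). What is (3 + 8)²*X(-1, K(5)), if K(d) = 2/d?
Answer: 121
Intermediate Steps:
X(t, J) = 1 (X(t, J) = -1*1*(-1) = -1*(-1) = 1)
(3 + 8)²*X(-1, K(5)) = (3 + 8)²*1 = 11²*1 = 121*1 = 121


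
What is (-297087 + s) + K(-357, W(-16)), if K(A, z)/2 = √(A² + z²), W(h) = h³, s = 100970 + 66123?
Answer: -129994 + 2*√16904665 ≈ -1.2177e+5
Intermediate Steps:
s = 167093
K(A, z) = 2*√(A² + z²)
(-297087 + s) + K(-357, W(-16)) = (-297087 + 167093) + 2*√((-357)² + ((-16)³)²) = -129994 + 2*√(127449 + (-4096)²) = -129994 + 2*√(127449 + 16777216) = -129994 + 2*√16904665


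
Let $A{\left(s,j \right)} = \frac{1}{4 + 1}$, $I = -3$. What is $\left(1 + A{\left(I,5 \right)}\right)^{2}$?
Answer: $\frac{36}{25} \approx 1.44$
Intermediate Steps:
$A{\left(s,j \right)} = \frac{1}{5}$
$\left(1 + A{\left(I,5 \right)}\right)^{2} = \left(1 + \frac{1}{5}\right)^{2} = \left(\frac{6}{5}\right)^{2} = \frac{36}{25}$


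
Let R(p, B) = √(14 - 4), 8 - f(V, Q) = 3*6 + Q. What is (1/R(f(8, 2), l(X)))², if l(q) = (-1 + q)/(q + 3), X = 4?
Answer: ⅒ ≈ 0.10000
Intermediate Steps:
f(V, Q) = -10 - Q (f(V, Q) = 8 - (3*6 + Q) = 8 - (18 + Q) = 8 + (-18 - Q) = -10 - Q)
l(q) = (-1 + q)/(3 + q)
R(p, B) = √10
(1/R(f(8, 2), l(X)))² = (1/(√10))² = (√10/10)² = ⅒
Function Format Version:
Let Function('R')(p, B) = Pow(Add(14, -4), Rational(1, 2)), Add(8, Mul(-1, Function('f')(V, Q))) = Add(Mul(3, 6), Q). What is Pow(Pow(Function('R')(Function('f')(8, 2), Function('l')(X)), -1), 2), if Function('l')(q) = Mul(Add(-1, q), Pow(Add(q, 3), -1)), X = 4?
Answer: Rational(1, 10) ≈ 0.10000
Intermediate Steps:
Function('f')(V, Q) = Add(-10, Mul(-1, Q)) (Function('f')(V, Q) = Add(8, Mul(-1, Add(Mul(3, 6), Q))) = Add(8, Mul(-1, Add(18, Q))) = Add(8, Add(-18, Mul(-1, Q))) = Add(-10, Mul(-1, Q)))
Function('l')(q) = Mul(Pow(Add(3, q), -1), Add(-1, q)) (Function('l')(q) = Mul(Add(-1, q), Pow(Add(3, q), -1)) = Mul(Pow(Add(3, q), -1), Add(-1, q)))
Function('R')(p, B) = Pow(10, Rational(1, 2))
Pow(Pow(Function('R')(Function('f')(8, 2), Function('l')(X)), -1), 2) = Pow(Pow(Pow(10, Rational(1, 2)), -1), 2) = Pow(Mul(Rational(1, 10), Pow(10, Rational(1, 2))), 2) = Rational(1, 10)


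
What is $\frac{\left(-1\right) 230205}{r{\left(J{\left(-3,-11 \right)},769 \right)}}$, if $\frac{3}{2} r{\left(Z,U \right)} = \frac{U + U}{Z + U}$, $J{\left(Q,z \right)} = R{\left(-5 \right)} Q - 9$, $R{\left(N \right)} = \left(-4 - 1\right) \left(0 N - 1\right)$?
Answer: $- \frac{514508175}{3076} \approx -1.6727 \cdot 10^{5}$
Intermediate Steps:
$R{\left(N \right)} = 5$ ($R{\left(N \right)} = - 5 \left(0 - 1\right) = \left(-5\right) \left(-1\right) = 5$)
$J{\left(Q,z \right)} = -9 + 5 Q$ ($J{\left(Q,z \right)} = 5 Q - 9 = -9 + 5 Q$)
$r{\left(Z,U \right)} = \frac{4 U}{3 \left(U + Z\right)}$ ($r{\left(Z,U \right)} = \frac{2 \frac{U + U}{Z + U}}{3} = \frac{2 \frac{2 U}{U + Z}}{3} = \frac{4 U}{3 \left(U + Z\right)}$)
$\frac{\left(-1\right) 230205}{r{\left(J{\left(-3,-11 \right)},769 \right)}} = \frac{\left(-1\right) 230205}{\frac{4}{3} \cdot 769 \frac{1}{769 + \left(-9 + 5 \left(-3\right)\right)}} = - \frac{230205}{\frac{4}{3} \cdot 769 \frac{1}{769 - 24}} = - \frac{230205}{\frac{4}{3} \cdot 769 \cdot \frac{1}{745}} = - \frac{230205}{\frac{3076}{2235}} = \left(-230205\right) \frac{2235}{3076} = - \frac{514508175}{3076}$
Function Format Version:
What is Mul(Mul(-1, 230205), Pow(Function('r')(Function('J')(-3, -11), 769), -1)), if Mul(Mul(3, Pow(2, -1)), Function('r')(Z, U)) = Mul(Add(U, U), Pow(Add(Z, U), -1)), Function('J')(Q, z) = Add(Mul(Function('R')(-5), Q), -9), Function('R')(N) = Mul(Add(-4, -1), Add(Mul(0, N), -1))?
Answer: Rational(-514508175, 3076) ≈ -1.6727e+5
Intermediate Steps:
Function('R')(N) = 5 (Function('R')(N) = Mul(-5, Add(0, -1)) = Mul(-5, -1) = 5)
Function('J')(Q, z) = Add(-9, Mul(5, Q)) (Function('J')(Q, z) = Add(Mul(5, Q), -9) = Add(-9, Mul(5, Q)))
Function('r')(Z, U) = Mul(Rational(4, 3), U, Pow(Add(U, Z), -1)) (Function('r')(Z, U) = Mul(Rational(2, 3), Mul(Add(U, U), Pow(Add(Z, U), -1))) = Mul(Rational(2, 3), Mul(Mul(2, U), Pow(Add(U, Z), -1))) = Mul(Rational(2, 3), Mul(2, U, Pow(Add(U, Z), -1))) = Mul(Rational(4, 3), U, Pow(Add(U, Z), -1)))
Mul(Mul(-1, 230205), Pow(Function('r')(Function('J')(-3, -11), 769), -1)) = Mul(Mul(-1, 230205), Pow(Mul(Rational(4, 3), 769, Pow(Add(769, Add(-9, Mul(5, -3))), -1)), -1)) = Mul(-230205, Pow(Mul(Rational(4, 3), 769, Pow(Add(769, Add(-9, -15)), -1)), -1)) = Mul(-230205, Pow(Mul(Rational(4, 3), 769, Pow(Add(769, -24), -1)), -1)) = Mul(-230205, Pow(Mul(Rational(4, 3), 769, Pow(745, -1)), -1)) = Mul(-230205, Pow(Mul(Rational(4, 3), 769, Rational(1, 745)), -1)) = Mul(-230205, Pow(Rational(3076, 2235), -1)) = Mul(-230205, Rational(2235, 3076)) = Rational(-514508175, 3076)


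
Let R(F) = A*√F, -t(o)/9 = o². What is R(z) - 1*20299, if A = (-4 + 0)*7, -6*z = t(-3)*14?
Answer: -20299 - 84*√21 ≈ -20684.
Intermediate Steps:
t(o) = -9*o²
z = 189 (z = -(-9*(-3)²)*14/6 = -(-9*9)*14/6 = -(-27)*14/2 = -⅙*(-1134) = 189)
A = -28 (A = -4*7 = -28)
R(F) = -28*√F
R(z) - 1*20299 = -84*√21 - 1*20299 = -84*√21 - 20299 = -20299 - 84*√21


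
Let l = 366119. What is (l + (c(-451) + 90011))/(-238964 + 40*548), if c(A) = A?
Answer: -50631/24116 ≈ -2.0995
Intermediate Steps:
(l + (c(-451) + 90011))/(-238964 + 40*548) = (366119 + (-451 + 90011))/(-238964 + 40*548) = (366119 + 89560)/(-238964 + 21920) = 455679/(-217044) = 455679*(-1/217044) = -50631/24116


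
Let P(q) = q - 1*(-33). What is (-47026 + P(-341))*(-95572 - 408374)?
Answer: 23853779964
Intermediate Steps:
P(q) = 33 + q (P(q) = q + 33 = 33 + q)
(-47026 + P(-341))*(-95572 - 408374) = (-47026 + (33 - 341))*(-95572 - 408374) = (-47026 - 308)*(-503946) = -47334*(-503946) = 23853779964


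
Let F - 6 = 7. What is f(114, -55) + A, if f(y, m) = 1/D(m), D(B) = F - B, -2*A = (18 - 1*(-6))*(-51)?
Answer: 41617/68 ≈ 612.01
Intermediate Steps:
F = 13 (F = 6 + 7 = 13)
A = 612 (A = -(18 - 1*(-6))*(-51)/2 = -(18 + 6)*(-51)/2 = -12*(-51) = -1/2*(-1224) = 612)
D(B) = 13 - B
f(y, m) = 1/(13 - m)
f(114, -55) + A = -1/(-13 - 55) + 612 = -1/(-68) + 612 = -1*(-1/68) + 612 = 1/68 + 612 = 41617/68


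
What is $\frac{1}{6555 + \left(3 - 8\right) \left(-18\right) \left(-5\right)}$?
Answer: $\frac{1}{6105} \approx 0.0001638$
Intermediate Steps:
$\frac{1}{6555 + \left(3 - 8\right) \left(-18\right) \left(-5\right)} = \frac{1}{6555 + \left(-5\right) \left(-18\right) \left(-5\right)} = \frac{1}{6555 + 90 \left(-5\right)} = \frac{1}{6555 - 450} = \frac{1}{6105}$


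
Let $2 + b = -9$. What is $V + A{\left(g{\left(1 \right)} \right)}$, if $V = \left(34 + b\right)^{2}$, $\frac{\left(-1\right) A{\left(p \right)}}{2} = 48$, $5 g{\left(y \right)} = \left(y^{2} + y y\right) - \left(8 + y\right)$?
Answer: $433$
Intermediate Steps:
$b = -11$ ($b = -2 - 9 = -11$)
$g{\left(y \right)} = - \frac{8}{5} - \frac{y}{5} + \frac{2 y^{2}}{5}$ ($g{\left(y \right)} = \frac{\left(y^{2} + y y\right) - \left(8 + y\right)}{5} = \frac{\left(y^{2} + y^{2}\right) - \left(8 + y\right)}{5} = \frac{2 y^{2} - \left(8 + y\right)}{5} = \frac{-8 - y + 2 y^{2}}{5} = - \frac{8}{5} - \frac{y}{5} + \frac{2 y^{2}}{5}$)
$A{\left(p \right)} = -96$ ($A{\left(p \right)} = \left(-2\right) 48 = -96$)
$V = 529$ ($V = \left(34 - 11\right)^{2} = 23^{2} = 529$)
$V + A{\left(g{\left(1 \right)} \right)} = 529 - 96 = 433$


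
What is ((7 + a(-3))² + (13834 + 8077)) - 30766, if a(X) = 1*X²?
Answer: -8599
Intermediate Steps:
a(X) = X²
((7 + a(-3))² + (13834 + 8077)) - 30766 = ((7 + (-3)²)² + (13834 + 8077)) - 30766 = ((7 + 9)² + 21911) - 30766 = (16² + 21911) - 30766 = (256 + 21911) - 30766 = 22167 - 30766 = -8599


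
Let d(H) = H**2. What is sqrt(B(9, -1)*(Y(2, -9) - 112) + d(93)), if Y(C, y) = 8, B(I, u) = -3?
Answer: sqrt(8961) ≈ 94.663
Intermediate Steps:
sqrt(B(9, -1)*(Y(2, -9) - 112) + d(93)) = sqrt(-3*(8 - 112) + 93**2) = sqrt(-3*(-104) + 8649) = sqrt(312 + 8649) = sqrt(8961)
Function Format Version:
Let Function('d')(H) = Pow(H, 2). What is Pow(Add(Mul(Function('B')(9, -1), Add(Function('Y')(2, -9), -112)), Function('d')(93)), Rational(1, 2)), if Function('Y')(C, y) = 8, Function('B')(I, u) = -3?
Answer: Pow(8961, Rational(1, 2)) ≈ 94.663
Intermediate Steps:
Pow(Add(Mul(Function('B')(9, -1), Add(Function('Y')(2, -9), -112)), Function('d')(93)), Rational(1, 2)) = Pow(Add(Mul(-3, Add(8, -112)), Pow(93, 2)), Rational(1, 2)) = Pow(Add(Mul(-3, -104), 8649), Rational(1, 2)) = Pow(Add(312, 8649), Rational(1, 2)) = Pow(8961, Rational(1, 2))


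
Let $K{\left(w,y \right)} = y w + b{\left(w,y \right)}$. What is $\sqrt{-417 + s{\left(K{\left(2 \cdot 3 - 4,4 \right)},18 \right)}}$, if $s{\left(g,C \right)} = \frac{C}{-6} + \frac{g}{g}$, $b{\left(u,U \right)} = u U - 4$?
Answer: $i \sqrt{419} \approx 20.469 i$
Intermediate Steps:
$b{\left(u,U \right)} = -4 + U u$ ($b{\left(u,U \right)} = U u - 4 = -4 + U u$)
$K{\left(w,y \right)} = -4 + 2 w y$ ($K{\left(w,y \right)} = y w + \left(-4 + y w\right) = w y + \left(-4 + w y\right) = -4 + 2 w y$)
$s{\left(g,C \right)} = 1 - \frac{C}{6}$ ($s{\left(g,C \right)} = C \left(- \frac{1}{6}\right) + 1 = - \frac{C}{6} + 1 = 1 - \frac{C}{6}$)
$\sqrt{-417 + s{\left(K{\left(2 \cdot 3 - 4,4 \right)},18 \right)}} = \sqrt{-417 + \left(1 - 3\right)} = \sqrt{-417 - 2} = \sqrt{-419} = i \sqrt{419}$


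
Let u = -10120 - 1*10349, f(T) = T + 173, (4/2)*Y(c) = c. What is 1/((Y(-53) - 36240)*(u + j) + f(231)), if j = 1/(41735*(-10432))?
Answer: 870759040/646398736767555733 ≈ 1.3471e-9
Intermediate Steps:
Y(c) = c/2
f(T) = 173 + T
j = -1/435379520 (j = (1/41735)*(-1/10432) = -1/435379520 ≈ -2.2968e-9)
u = -20469 (u = -10120 - 10349 = -20469)
1/((Y(-53) - 36240)*(u + j) + f(231)) = 1/(((1/2)*(-53) - 36240)*(-20469 - 1/435379520) + (173 + 231)) = 1/((-53/2 - 36240)*(-8911783394881/435379520) + 404) = 1/(-72533/2*(-8911783394881/435379520) + 404) = 1/(646398384980903573/870759040 + 404) = 1/(646398736767555733/870759040) = 870759040/646398736767555733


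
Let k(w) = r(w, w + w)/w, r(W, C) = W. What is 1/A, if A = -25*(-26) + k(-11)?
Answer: 1/651 ≈ 0.0015361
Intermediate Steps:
k(w) = 1 (k(w) = w/w = 1)
A = 651 (A = -25*(-26) + 1 = 650 + 1 = 651)
1/A = 1/651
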